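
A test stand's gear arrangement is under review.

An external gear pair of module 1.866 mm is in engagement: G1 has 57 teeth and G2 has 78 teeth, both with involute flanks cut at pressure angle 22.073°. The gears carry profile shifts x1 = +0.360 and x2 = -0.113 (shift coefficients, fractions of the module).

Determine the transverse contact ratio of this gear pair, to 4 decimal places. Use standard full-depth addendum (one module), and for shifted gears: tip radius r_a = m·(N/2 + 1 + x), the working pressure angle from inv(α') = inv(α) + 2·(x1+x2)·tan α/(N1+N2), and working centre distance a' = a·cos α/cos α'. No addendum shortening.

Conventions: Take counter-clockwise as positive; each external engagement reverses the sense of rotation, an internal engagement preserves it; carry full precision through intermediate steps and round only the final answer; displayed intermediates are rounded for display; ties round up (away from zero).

topology: single-mesh involute geometry — m = 1.866, 57T/78T pair
base radii: r_b1 = 49.283142, r_b2 = 67.440089
tip radii: r_a1 = 55.718760, r_a2 = 74.429142
inv(α') = inv(22.073°) + 2·(+0.360-0.113)·tan α/(57+78) = 0.02174640  ⇒  α' = 22.57715°
a' = a·cos α / cos α' = 125.9550·cos 22.073°/cos 22.57715° = 126.410938
action lengths: √(r_a1²−r_b1²) = 25.995232, √(r_a2²−r_b2²) = 31.488594
base pitch p_b = π·m·cos α = 5.432546
CR = (25.995232 + 31.488594 − 126.410938·sin 22.57715°)/5.432546 = 1.647705
contact ratio ≈ 1.6477

1.6477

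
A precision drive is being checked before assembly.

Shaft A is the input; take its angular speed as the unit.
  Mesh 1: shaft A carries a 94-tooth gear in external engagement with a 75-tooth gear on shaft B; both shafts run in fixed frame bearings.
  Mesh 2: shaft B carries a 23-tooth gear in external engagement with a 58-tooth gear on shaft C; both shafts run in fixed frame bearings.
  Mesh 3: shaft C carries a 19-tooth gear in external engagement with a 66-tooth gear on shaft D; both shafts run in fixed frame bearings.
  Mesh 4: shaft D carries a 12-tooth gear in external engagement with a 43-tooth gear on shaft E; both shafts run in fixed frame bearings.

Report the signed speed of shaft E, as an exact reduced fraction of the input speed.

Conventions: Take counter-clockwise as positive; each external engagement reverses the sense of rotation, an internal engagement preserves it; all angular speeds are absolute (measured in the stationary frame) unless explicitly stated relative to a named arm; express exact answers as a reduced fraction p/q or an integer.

41078/1028775

4-mesh fixed-axis compound train (all bearings frame-fixed)
mesh 1 [94T→75T]: |ω|/ω_in = 1×94/75 = 94/75, sense flips to −
mesh 2 [23T→58T]: |ω|/ω_in = (94/75)×23/58 = 1081/2175, sense flips to +
mesh 3 [19T→66T]: |ω|/ω_in = (1081/2175)×19/66 = 20539/143550, sense flips to −
mesh 4 [12T→43T]: |ω|/ω_in = (20539/143550)×12/43 = 41078/1028775, sense flips to +
signed output speed (× input speed) = 41078/1028775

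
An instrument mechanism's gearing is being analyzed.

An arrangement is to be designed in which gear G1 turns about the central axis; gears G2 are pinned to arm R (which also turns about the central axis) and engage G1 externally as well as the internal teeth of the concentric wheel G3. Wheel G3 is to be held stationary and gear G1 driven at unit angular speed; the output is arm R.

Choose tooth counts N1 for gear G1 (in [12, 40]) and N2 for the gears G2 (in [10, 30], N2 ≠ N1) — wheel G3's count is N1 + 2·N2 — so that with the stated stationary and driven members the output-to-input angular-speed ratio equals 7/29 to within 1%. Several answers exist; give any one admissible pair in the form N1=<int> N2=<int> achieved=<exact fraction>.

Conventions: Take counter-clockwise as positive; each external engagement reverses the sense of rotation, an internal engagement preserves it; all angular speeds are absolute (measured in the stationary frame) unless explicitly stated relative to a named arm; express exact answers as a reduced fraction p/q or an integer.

planetary set to be sized for 7/29 (Willis relation)
Willis with ω_ring = 0: ω_arm/ω_sun = N1/(N1+N3); set equal to 7/29  ⇒  N3/N1 = 1/(7/29) − 1 = 22/7
N3 = N1 + 2·N2  ⇒  N2/N1 = (N3/N1 − 1)/2 = (22/7 − 1)/2 = 15/14
smallest multiple with N1 ≥ 12 and N2 ≥ 10: k = 1  ⇒  N1 = 1·14 = 14, N2 = 1·15 = 15 (N1 ≤ 40, N2 ≤ 30, N2 ≠ N1 ✓), N3 = 14 + 2·15 = 44
check: N1/(N1+N3) with N1 = 14, N3 = 44 gives 7/29; |achieved − target| = 0 ≤ 7/2900 ✓

N1=14 N2=15 achieved=7/29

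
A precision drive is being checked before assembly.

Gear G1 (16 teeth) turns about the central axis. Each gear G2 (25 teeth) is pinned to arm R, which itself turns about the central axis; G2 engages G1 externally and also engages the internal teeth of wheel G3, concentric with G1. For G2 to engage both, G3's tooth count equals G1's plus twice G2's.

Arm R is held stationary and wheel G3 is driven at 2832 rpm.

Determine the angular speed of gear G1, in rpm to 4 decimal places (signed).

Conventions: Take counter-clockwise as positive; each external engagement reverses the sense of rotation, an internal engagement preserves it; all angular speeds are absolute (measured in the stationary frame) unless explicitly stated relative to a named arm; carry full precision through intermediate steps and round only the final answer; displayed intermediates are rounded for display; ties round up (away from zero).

recognized (axles ride arm R): planetary set, 16/25/66 teeth
normalise by the input: solve with ω_ring = 1, then scale by 2832 rpm
ring teeth: 16 + 2·25 = 66
16(ω_sun−ω_arm) = −66(ω_ring−ω_arm),  ω_arm = 0, ω_ring = 1
ω_sun = 0 − (66/16)(1−0) = -33/8
scale: ω_sun = -33/8 × 2832 rpm = -11682.0000 rpm

-11682.0000 rpm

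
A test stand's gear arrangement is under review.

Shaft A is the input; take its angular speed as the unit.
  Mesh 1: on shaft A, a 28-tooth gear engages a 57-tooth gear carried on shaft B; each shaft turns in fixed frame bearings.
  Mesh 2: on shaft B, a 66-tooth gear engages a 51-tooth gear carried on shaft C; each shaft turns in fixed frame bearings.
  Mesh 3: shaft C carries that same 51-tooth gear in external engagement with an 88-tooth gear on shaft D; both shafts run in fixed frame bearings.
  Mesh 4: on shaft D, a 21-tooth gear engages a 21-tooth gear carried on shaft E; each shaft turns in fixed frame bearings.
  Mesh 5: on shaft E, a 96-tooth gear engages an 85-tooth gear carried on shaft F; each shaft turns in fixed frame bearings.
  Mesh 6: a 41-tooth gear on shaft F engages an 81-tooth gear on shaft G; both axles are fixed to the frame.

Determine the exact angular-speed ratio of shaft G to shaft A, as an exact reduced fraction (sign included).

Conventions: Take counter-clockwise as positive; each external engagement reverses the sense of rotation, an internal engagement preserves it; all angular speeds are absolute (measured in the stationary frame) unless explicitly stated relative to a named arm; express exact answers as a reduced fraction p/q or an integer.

class = fixed-axis compound train [6 meshes; 6 ratios multiply, 6 sense flips]
mesh 1 [28T→57T]: running ratio 28/57, sense −
mesh 2 [66T→51T]: running ratio 616/969, sense +
mesh 3 [51T→88T]: running ratio 7/19, sense −
mesh 4 [21T→21T]: running ratio 7/19, sense +
mesh 5 [96T→85T]: running ratio 672/1615, sense −
mesh 6 [41T→81T]: running ratio 9184/43605, sense +
ω_out/ω_in = 9184/43605

9184/43605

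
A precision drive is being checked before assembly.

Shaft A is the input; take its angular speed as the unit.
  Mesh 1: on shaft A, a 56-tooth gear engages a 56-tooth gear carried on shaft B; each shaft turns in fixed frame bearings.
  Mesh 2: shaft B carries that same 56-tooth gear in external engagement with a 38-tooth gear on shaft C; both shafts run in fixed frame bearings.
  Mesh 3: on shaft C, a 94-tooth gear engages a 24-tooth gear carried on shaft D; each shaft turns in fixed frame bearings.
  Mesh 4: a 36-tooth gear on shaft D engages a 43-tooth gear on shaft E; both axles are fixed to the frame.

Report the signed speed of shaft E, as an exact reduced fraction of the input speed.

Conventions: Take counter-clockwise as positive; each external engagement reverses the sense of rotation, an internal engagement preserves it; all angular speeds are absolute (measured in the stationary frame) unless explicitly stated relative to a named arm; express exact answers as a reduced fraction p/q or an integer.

4-mesh fixed-axis compound train (all bearings frame-fixed)
mesh 1 [56T→56T]: |ω|/ω_in = 1×56/56 = 1, sense flips to −
mesh 2 [56T→38T]: |ω|/ω_in = 1×56/38 = 28/19, sense flips to +
mesh 3 [94T→24T]: |ω|/ω_in = (28/19)×94/24 = 329/57, sense flips to −
mesh 4 [36T→43T]: |ω|/ω_in = (329/57)×36/43 = 3948/817, sense flips to +
signed output speed (× input speed) = 3948/817

3948/817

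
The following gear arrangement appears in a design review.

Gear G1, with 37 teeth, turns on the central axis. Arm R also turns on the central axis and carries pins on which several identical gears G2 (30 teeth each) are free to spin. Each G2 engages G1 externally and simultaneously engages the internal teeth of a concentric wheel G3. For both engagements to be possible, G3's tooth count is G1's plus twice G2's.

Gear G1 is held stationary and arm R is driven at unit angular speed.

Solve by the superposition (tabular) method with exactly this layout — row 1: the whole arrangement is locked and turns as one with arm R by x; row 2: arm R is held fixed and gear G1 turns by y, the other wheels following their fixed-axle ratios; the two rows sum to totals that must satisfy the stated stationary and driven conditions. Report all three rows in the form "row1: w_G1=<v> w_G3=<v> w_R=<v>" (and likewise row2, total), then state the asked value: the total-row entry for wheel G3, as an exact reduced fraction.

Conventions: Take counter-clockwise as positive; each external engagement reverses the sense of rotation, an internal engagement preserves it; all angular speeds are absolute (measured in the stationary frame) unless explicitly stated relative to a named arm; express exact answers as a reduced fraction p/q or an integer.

row1: w_G1=1 w_G3=1 w_R=1
row2: w_G1=-1 w_G3=37/97 w_R=0
total: w_G1=0 w_G3=134/97 w_R=1
asked value: 134/97

recognized (axles ride arm R): planetary set, 37/30/97 teeth
row 1 — lock + rotate with arm: ω_sun = ω_ring = ω_arm = x
row 2: sun turns y, ring = −(37/97)·y, arm 0
boundary: total ω_sun = x + y = 0 and total ω_arm = x = 1  ⇒  y = -1, x = 1
row 2 ring = −(37/97)·(-1) = 37/97
totals (row 1 + row 2): sun 1 + (-1) = 0, ring 1 + 37/97 = 134/97, arm 1 + 0 = 1
asked cell (total, ring) = 134/97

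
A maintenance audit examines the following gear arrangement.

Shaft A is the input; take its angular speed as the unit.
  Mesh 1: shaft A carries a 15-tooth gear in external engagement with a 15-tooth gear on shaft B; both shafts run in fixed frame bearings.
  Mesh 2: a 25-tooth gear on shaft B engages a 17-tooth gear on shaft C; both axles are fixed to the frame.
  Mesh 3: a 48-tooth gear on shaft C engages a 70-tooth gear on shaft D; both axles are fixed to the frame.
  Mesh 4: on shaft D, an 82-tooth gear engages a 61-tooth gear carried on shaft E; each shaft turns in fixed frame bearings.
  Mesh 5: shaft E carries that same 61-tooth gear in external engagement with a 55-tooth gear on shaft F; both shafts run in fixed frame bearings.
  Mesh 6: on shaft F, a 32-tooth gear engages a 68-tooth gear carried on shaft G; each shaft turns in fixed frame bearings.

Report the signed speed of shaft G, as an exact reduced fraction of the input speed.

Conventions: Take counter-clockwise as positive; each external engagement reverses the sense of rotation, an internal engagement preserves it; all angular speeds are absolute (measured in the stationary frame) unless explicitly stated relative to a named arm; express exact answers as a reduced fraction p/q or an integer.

15744/22253

6-mesh fixed-axis compound train (all bearings frame-fixed)
mesh 1 [15T→15T]: |ω|/ω_in = 1×15/15 = 1, sense flips to −
mesh 2 [25T→17T]: |ω|/ω_in = 1×25/17 = 25/17, sense flips to +
mesh 3 [48T→70T]: |ω|/ω_in = (25/17)×48/70 = 120/119, sense flips to −
mesh 4 [82T→61T]: |ω|/ω_in = (120/119)×82/61 = 9840/7259, sense flips to +
mesh 5 [61T→55T]: |ω|/ω_in = (9840/7259)×61/55 = 1968/1309, sense flips to −
mesh 6 [32T→68T]: |ω|/ω_in = (1968/1309)×32/68 = 15744/22253, sense flips to +
signed output speed (× input speed) = 15744/22253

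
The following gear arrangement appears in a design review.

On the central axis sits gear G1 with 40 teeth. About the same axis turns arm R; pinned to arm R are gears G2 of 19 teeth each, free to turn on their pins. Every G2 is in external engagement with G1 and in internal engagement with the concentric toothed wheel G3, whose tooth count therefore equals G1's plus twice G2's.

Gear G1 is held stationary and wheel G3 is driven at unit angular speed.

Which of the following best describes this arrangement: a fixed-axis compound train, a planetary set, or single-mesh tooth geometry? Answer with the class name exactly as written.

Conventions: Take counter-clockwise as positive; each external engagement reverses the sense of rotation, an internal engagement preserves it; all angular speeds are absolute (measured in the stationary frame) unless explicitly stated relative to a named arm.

planetary set

topology: planetary set — G1 40T / G2 19T / G3 78T, arm = carrier (Willis)
classification: planetary set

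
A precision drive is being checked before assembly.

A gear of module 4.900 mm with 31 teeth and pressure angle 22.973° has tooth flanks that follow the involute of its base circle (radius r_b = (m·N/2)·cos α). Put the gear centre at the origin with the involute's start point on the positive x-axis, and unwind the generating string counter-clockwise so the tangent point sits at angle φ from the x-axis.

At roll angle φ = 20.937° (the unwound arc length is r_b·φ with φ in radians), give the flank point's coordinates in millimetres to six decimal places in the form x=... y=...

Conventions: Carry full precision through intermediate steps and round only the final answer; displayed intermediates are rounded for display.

recognized (one wheel, involute flank): single-mesh tooth geometry, m = 4.900, N = 31
pitch radius r_p = m·N/2 = 4.900·31/2 = 75.950000
base radius r_b = r_p·cos α = 75.950000·cos 22.973° = 69.926320
roll angle φ = 20.937° = 0.36541959 rad
x = r_b·(cos φ + φ·sin φ) = 74.440301
y = r_b·(sin φ − φ·cos φ) = 1.122237

x=74.440301 y=1.122237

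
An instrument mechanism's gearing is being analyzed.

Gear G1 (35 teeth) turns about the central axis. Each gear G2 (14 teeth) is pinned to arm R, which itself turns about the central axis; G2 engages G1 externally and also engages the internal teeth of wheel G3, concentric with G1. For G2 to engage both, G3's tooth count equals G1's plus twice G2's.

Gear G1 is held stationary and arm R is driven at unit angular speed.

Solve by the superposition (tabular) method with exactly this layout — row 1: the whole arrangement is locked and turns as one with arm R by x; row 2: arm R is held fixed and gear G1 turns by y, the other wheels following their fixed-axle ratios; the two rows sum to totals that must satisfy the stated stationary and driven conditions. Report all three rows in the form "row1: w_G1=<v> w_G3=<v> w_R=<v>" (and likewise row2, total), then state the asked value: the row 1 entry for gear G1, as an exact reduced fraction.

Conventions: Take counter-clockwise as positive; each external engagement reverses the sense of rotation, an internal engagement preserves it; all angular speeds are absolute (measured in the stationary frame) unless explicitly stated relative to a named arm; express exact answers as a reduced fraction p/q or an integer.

planetary set (35T centre, 14T on arm, 63T internal) — Willis relation
superposition row 1 [locked train]: every member turns x
row 2 (arm held, sun turns y): ω_ring = −(35/63)·y, ω_arm = 0
boundary: total ω_sun = x + y = 0 and total ω_arm = x = 1  ⇒  y = -1, x = 1
row 2 ring = −(35/63)·(-1) = 5/9
totals (row 1 + row 2): sun 1 + (-1) = 0, ring 1 + 5/9 = 14/9, arm 1 + 0 = 1
asked cell (row1, sun) = 1

row1: w_G1=1 w_G3=1 w_R=1
row2: w_G1=-1 w_G3=5/9 w_R=0
total: w_G1=0 w_G3=14/9 w_R=1
asked value: 1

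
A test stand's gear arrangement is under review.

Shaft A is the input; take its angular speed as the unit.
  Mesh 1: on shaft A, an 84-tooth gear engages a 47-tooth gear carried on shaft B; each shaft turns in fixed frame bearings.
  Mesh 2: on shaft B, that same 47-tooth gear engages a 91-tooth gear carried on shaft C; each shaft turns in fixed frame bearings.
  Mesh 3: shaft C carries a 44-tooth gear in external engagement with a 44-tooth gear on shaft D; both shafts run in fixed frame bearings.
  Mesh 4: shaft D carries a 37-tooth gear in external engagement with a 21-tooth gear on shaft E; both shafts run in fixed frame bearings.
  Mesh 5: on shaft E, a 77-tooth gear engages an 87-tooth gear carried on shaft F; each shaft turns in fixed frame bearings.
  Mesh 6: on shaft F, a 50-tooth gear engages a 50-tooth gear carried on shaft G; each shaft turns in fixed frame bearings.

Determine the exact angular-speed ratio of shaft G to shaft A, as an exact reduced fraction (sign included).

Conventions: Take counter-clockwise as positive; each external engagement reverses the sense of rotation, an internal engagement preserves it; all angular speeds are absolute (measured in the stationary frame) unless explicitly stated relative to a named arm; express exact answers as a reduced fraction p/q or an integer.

1628/1131

class = fixed-axis compound train [6 meshes; 6 ratios multiply, 6 sense flips]
mesh 1 [84T→47T]: running ratio 84/47, sense −
mesh 2 [47T→91T]: running ratio 12/13, sense +
mesh 3 [44T→44T]: running ratio 12/13, sense −
mesh 4 [37T→21T]: running ratio 148/91, sense +
mesh 5 [77T→87T]: running ratio 1628/1131, sense −
mesh 6 [50T→50T]: running ratio 1628/1131, sense +
ω_out/ω_in = 1628/1131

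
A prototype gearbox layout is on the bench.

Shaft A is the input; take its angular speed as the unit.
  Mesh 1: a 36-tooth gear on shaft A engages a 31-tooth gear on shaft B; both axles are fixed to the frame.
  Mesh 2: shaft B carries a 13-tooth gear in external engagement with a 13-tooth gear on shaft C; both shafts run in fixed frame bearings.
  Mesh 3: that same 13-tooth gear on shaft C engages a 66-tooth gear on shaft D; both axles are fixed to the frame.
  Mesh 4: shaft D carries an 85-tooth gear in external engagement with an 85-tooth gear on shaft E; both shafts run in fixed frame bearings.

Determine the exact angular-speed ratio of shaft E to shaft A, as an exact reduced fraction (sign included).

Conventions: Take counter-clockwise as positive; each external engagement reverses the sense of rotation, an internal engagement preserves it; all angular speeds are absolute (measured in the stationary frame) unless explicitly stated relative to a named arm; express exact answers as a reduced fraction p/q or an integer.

class = fixed-axis compound train [4 meshes; 4 ratios multiply, 4 sense flips]
mesh 1 [36T→31T]: running ratio 36/31, sense −
mesh 2 [13T→13T]: running ratio 36/31, sense +
mesh 3 [13T→66T]: running ratio 78/341, sense −
mesh 4 [85T→85T]: running ratio 78/341, sense +
ω_out/ω_in = 78/341

78/341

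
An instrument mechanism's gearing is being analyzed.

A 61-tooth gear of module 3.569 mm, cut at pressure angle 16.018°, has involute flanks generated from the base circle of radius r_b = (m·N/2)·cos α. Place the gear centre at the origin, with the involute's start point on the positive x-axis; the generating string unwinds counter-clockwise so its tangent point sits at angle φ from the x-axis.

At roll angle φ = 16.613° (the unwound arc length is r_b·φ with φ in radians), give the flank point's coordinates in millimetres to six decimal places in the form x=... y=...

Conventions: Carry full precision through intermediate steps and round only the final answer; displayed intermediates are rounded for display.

x=108.934368 y=0.843040

recognized (one wheel, involute flank): single-mesh tooth geometry, m = 3.569, N = 61
pitch radius r_p = m·N/2 = 3.569·61/2 = 108.854500
base radius r_b = r_p·cos α = 108.854500·cos 16.018° = 104.628230
roll angle φ = 16.613° = 0.28995155 rad
x = r_b·(cos φ + φ·sin φ) = 108.934368
y = r_b·(sin φ − φ·cos φ) = 0.843040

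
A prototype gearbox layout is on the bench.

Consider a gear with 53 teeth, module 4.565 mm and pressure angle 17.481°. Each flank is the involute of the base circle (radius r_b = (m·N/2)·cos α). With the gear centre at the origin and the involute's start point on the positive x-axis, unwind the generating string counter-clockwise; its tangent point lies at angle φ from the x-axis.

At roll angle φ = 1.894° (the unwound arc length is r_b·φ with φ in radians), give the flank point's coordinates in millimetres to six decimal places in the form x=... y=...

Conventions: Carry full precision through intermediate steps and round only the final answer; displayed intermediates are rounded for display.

x=115.448606 y=0.001389

topology: single-mesh involute geometry — m = 4.565, N = 53
pitch radius r_p = m·N/2 = 4.565·53/2 = 120.972500
base radius r_b = r_p·cos α = 120.972500·cos 17.481° = 115.385581
roll angle φ = 1.894° = 0.03305654 rad
x = r_b·(cos φ + φ·sin φ) = 115.448606
y = r_b·(sin φ − φ·cos φ) = 0.001389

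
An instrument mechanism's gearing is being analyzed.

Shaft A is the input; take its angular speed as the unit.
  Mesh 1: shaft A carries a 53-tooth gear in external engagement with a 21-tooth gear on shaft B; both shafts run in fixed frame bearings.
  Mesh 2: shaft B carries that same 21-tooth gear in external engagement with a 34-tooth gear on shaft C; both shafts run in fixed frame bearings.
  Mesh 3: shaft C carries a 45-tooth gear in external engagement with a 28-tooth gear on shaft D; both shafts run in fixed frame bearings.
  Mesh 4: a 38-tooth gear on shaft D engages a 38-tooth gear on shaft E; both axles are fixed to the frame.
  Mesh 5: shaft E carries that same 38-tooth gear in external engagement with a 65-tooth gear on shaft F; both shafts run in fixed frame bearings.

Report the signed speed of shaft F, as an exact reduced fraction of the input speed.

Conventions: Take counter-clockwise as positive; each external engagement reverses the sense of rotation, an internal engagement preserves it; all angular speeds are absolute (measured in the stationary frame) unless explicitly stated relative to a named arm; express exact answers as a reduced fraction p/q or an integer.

5-mesh fixed-axis compound train (all bearings frame-fixed)
mesh 1 [53T→21T]: |ω|/ω_in = 1×53/21 = 53/21, sense flips to −
mesh 2 [21T→34T]: |ω|/ω_in = (53/21)×21/34 = 53/34, sense flips to +
mesh 3 [45T→28T]: |ω|/ω_in = (53/34)×45/28 = 2385/952, sense flips to −
mesh 4 [38T→38T]: |ω|/ω_in = (2385/952)×38/38 = 2385/952, sense flips to +
mesh 5 [38T→65T]: |ω|/ω_in = (2385/952)×38/65 = 9063/6188, sense flips to −
signed output speed (× input speed) = -9063/6188

-9063/6188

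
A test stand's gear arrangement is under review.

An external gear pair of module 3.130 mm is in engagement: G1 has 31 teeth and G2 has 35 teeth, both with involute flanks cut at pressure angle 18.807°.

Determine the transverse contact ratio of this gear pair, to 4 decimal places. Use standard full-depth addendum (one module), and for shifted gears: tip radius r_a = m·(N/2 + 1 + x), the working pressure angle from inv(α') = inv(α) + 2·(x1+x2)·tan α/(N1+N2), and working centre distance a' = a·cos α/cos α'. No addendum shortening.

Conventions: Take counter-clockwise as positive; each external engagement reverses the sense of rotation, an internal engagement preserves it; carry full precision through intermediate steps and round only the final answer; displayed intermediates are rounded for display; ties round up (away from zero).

1.7301

single-mesh involute tooth geometry (31T engaging 35T at module 3.130)
base radii: r_b1 = 45.924778, r_b2 = 51.850556
tip radii: r_a1 = 51.645000, r_a2 = 57.905000
no profile shift: α' = α, a' = a
action lengths: √(r_a1²−r_b1²) = 23.624580, √(r_a2²−r_b2²) = 25.778069
base pitch p_b = π·m·cos α = 9.308190
CR = (23.624580 + 25.778069 − 103.290000·sin 18.80700°)/9.308190 = 1.730076
contact ratio ≈ 1.7301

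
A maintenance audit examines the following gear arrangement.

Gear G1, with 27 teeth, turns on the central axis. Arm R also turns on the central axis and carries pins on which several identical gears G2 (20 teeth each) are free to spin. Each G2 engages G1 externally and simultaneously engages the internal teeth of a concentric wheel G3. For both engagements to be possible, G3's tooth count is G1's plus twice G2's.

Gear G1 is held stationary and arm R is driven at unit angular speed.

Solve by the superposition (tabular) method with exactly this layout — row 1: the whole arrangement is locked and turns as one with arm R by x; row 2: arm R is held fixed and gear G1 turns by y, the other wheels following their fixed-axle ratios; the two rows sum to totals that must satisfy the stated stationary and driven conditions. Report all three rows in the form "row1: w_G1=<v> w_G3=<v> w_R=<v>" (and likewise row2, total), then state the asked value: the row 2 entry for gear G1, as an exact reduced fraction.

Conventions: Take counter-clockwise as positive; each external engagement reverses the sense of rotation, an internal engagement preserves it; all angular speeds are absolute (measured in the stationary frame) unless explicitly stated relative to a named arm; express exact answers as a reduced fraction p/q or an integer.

planetary set (27T centre, 20T on arm, 67T internal) — Willis relation
row 1 (train locked, turned with arm): all members turn x
row 2 (arm held, sun turns y): ω_ring = −(27/67)·y, ω_arm = 0
boundary: total ω_sun = x + y = 0 and total ω_arm = x = 1  ⇒  y = -1, x = 1
row 2 ring = −(27/67)·(-1) = 27/67
totals (row 1 + row 2): sun 1 + (-1) = 0, ring 1 + 27/67 = 94/67, arm 1 + 0 = 1
asked cell (row2, sun) = -1

row1: w_G1=1 w_G3=1 w_R=1
row2: w_G1=-1 w_G3=27/67 w_R=0
total: w_G1=0 w_G3=94/67 w_R=1
asked value: -1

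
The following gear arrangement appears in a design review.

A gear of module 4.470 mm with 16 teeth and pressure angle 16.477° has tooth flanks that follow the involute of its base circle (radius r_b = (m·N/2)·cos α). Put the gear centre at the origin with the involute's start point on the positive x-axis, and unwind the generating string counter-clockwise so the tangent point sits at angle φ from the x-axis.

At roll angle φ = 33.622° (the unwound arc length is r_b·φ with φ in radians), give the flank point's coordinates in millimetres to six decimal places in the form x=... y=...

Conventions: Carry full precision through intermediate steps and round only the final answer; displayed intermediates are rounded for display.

topology: single-mesh involute geometry — m = 4.470, N = 16
pitch radius r_p = m·N/2 = 4.470·16/2 = 35.760000
base radius r_b = r_p·cos α = 35.760000·cos 16.477° = 34.291468
roll angle φ = 33.622° = 0.58681460 rad
x = r_b·(cos φ + φ·sin φ) = 39.696989
y = r_b·(sin φ − φ·cos φ) = 2.231199

x=39.696989 y=2.231199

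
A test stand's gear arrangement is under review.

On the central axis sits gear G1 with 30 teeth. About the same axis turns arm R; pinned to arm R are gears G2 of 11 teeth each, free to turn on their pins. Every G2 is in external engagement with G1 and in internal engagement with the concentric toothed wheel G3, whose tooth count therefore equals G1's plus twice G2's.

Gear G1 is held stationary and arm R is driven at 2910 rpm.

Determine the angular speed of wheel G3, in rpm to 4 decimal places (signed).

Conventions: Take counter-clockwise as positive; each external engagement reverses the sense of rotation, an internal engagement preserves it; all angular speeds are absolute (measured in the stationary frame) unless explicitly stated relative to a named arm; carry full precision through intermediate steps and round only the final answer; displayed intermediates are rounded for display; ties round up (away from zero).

+4588.8462 rpm

planetary set (30T centre, 11T on arm, 52T internal) — Willis relation
normalise by the input: solve with ω_arm = 1, then scale by 2910 rpm
ring teeth: 30 + 2·11 = 52
30(ω_sun−ω_arm) = −52(ω_ring−ω_arm),  ω_sun = 0, ω_arm = 1
ω_ring = 1 − (30/52)(0−1) = 41/26
scale: ω_ring = 41/26 × 2910 rpm = +4588.8462 rpm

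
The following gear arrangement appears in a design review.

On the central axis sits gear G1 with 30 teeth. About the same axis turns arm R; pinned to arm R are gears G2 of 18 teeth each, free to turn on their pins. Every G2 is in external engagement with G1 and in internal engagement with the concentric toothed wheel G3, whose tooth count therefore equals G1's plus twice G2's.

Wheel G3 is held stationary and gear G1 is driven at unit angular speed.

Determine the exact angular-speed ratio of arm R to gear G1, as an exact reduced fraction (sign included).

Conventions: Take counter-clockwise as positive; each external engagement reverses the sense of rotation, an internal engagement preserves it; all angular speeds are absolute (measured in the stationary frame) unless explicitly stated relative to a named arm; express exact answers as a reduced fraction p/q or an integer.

class = planetary set [G3 = 30+2·18 = 66; Willis about the carrier]
ring teeth: 30 + 2·18 = 66
30(ω_sun−ω_arm) = −66(ω_ring−ω_arm),  ω_ring = 0, ω_sun = 1
30(1−ω_arm) = −66(0−ω_arm)  ⇒  96·ω_arm = 30  ⇒  ω_arm = 5/16
ω_out/ω_in = 5/16

5/16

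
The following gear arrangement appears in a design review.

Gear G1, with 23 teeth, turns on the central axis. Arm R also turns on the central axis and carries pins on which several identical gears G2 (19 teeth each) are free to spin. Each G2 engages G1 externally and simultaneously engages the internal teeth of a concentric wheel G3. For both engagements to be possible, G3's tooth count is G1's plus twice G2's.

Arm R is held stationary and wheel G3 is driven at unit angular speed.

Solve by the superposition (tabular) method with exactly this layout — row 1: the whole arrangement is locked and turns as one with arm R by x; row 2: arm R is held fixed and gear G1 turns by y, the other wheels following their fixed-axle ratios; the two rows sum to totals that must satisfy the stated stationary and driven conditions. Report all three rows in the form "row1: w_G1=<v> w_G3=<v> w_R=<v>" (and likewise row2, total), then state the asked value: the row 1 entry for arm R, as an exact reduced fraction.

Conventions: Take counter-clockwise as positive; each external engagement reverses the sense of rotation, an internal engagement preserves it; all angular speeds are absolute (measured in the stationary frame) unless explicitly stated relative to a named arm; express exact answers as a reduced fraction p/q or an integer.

row1: w_G1=0 w_G3=0 w_R=0
row2: w_G1=-61/23 w_G3=1 w_R=0
total: w_G1=-61/23 w_G3=1 w_R=0
asked value: 0

recognized (axles ride arm R): planetary set, 23/19/61 teeth
row 1 (train locked, turned with arm): all members turn x
row 2 (arm held, sun turns y): ω_ring = −(23/61)·y, ω_arm = 0
boundary: total ω_arm = x = 0 and total ω_ring = x − (23/61)·y = 1  ⇒  y = -61/23, x = 0
row 2 ring = −(23/61)·(-61/23) = 1
totals (row 1 + row 2): sun 0 + (-61/23) = -61/23, ring 0 + 1 = 1, arm 0 + 0 = 0
asked cell (row1, arm) = 0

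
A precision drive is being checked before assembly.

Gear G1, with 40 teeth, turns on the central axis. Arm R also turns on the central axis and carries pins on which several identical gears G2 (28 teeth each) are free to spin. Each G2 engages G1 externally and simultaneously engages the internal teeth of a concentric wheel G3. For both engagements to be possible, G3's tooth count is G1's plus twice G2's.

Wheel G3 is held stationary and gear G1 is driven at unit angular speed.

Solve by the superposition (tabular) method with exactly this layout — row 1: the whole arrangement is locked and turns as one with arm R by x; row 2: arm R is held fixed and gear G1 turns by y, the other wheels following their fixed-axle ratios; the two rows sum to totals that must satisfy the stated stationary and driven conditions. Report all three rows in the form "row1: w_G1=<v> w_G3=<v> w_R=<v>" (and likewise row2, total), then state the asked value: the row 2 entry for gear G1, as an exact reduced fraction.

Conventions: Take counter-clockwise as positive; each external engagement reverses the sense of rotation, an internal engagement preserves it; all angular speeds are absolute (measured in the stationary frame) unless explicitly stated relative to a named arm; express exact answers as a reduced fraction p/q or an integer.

row1: w_G1=5/17 w_G3=5/17 w_R=5/17
row2: w_G1=12/17 w_G3=-5/17 w_R=0
total: w_G1=1 w_G3=0 w_R=5/17
asked value: 12/17

planetary set (40T centre, 28T on arm, 96T internal) — Willis relation
superposition row 1 [locked train]: every member turns x
row 2: sun turns y, ring = −(40/96)·y, arm 0
boundary: total ω_ring = x − (40/96)·y = 0 and total ω_sun = x + y = 1  ⇒  y = 12/17, x = 5/17
row 2 ring = −(40/96)·12/17 = -5/17
totals (row 1 + row 2): sun 5/17 + 12/17 = 1, ring 5/17 + (-5/17) = 0, arm 5/17 + 0 = 5/17
asked cell (row2, sun) = 12/17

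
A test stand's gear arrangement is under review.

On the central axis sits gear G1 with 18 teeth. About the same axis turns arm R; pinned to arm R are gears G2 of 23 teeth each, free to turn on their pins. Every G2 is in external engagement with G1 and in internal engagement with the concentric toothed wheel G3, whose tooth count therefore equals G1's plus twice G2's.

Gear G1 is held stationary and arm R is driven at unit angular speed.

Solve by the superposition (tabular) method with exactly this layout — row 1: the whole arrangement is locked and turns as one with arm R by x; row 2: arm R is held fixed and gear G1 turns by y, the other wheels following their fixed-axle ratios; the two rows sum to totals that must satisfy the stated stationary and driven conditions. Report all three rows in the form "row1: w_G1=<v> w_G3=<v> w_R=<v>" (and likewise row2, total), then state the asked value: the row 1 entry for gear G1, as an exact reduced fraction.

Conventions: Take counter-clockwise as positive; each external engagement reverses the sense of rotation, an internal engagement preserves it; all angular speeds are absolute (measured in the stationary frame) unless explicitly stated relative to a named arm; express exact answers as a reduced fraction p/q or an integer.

planetary set (18T centre, 23T on arm, 64T internal) — Willis relation
row 1 (train locked, turned with arm): all members turn x
row 2 (arm held, sun turns y): ω_ring = −(18/64)·y, ω_arm = 0
boundary: total ω_sun = x + y = 0 and total ω_arm = x = 1  ⇒  y = -1, x = 1
row 2 ring = −(18/64)·(-1) = 9/32
totals (row 1 + row 2): sun 1 + (-1) = 0, ring 1 + 9/32 = 41/32, arm 1 + 0 = 1
asked cell (row1, sun) = 1

row1: w_G1=1 w_G3=1 w_R=1
row2: w_G1=-1 w_G3=9/32 w_R=0
total: w_G1=0 w_G3=41/32 w_R=1
asked value: 1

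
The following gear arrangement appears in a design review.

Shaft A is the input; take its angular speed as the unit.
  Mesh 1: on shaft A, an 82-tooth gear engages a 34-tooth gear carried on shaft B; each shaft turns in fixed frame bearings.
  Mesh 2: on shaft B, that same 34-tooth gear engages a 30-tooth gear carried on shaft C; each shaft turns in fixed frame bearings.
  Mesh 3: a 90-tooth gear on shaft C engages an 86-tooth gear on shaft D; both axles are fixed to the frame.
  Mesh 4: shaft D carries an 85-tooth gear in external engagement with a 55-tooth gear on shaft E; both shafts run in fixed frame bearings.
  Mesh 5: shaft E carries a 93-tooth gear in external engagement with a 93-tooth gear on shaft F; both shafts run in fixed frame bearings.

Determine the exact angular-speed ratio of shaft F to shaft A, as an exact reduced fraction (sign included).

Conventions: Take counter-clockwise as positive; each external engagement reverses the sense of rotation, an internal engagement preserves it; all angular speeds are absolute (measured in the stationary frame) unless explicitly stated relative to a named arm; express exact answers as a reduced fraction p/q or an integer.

-2091/473

class = fixed-axis compound train [5 meshes; 5 ratios multiply, 5 sense flips]
mesh 1 [82T→34T]: running ratio 41/17, sense −
mesh 2 [34T→30T]: running ratio 41/15, sense +
mesh 3 [90T→86T]: running ratio 123/43, sense −
mesh 4 [85T→55T]: running ratio 2091/473, sense +
mesh 5 [93T→93T]: running ratio 2091/473, sense −
ω_out/ω_in = -2091/473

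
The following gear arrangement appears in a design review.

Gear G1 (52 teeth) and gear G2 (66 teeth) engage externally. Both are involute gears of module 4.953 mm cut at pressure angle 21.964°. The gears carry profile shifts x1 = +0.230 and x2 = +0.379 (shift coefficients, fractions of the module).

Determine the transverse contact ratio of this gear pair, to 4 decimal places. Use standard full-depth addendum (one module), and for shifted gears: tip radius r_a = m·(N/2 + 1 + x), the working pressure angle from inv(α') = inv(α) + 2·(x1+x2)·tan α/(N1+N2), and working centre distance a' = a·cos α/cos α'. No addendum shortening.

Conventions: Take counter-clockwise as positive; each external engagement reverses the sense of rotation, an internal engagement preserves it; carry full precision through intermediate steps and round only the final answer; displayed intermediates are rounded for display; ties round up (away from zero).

topology: single-mesh involute geometry — m = 4.953, 52T/66T pair
base radii: r_b1 = 119.431170, r_b2 = 151.585715
tip radii: r_a1 = 134.870190, r_a2 = 170.279187
inv(α') = inv(21.964°) + 2·(+0.230+0.379)·tan α/(52+66) = 0.02411424  ⇒  α' = 23.33328°
a' = a·cos α / cos α' = 292.2270·cos 21.964°/cos 23.33328° = 295.155772
action lengths: √(r_a1²−r_b1²) = 62.659108, √(r_a2²−r_b2²) = 77.567857
base pitch p_b = π·m·cos α = 14.430926
CR = (62.659108 + 77.567857 − 295.155772·sin 23.33328°)/14.430926 = 1.616110
contact ratio ≈ 1.6161

1.6161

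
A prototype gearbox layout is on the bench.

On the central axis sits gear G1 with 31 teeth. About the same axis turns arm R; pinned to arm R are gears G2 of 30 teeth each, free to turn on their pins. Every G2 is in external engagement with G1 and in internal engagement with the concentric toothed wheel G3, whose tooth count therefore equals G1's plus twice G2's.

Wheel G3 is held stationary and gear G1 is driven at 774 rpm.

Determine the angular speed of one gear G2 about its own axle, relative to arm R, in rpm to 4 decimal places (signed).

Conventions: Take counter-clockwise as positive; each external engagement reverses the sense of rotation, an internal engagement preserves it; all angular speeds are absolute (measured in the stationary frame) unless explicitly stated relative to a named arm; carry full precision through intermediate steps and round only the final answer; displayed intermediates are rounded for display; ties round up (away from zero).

topology: planetary set — G1 31T / G2 30T / G3 91T, arm = carrier (Willis)
normalise by the input: solve with ω_sun = 1, then scale by 774 rpm
ring teeth: 31 + 2·30 = 91
31(ω_sun−ω_arm) = −91(ω_ring−ω_arm),  ω_ring = 0, ω_sun = 1
31(1−ω_arm) = −91(0−ω_arm)  ⇒  122·ω_arm = 31  ⇒  ω_arm = 31/122
sun–planet mesh: 31·(1−31/122) = −30·(ω_p−ω_arm)  ⇒  ω_p−ω_arm = -2821/3660
scale: ω_p−ω_arm = -2821/3660 × 774 rpm = -596.5721 rpm

-596.5721 rpm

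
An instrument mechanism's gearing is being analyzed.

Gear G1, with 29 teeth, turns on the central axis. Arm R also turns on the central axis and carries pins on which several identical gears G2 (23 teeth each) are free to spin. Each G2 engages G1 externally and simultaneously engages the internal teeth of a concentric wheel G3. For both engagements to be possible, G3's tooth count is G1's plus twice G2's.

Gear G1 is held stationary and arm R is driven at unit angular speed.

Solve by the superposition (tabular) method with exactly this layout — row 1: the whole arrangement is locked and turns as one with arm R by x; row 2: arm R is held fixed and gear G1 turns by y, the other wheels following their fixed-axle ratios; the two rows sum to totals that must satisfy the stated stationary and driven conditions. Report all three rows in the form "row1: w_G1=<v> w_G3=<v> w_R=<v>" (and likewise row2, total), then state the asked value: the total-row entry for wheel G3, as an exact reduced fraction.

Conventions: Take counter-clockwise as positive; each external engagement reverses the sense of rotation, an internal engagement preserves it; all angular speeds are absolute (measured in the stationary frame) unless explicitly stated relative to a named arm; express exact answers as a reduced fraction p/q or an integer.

topology: planetary set — G1 29T / G2 23T / G3 75T, arm = carrier (Willis)
superposition row 1 [locked train]: every member turns x
superposition row 2 [arm held]: sun y, ring −(29/75)·y, arm 0
boundary: total ω_sun = x + y = 0 and total ω_arm = x = 1  ⇒  y = -1, x = 1
row 2 ring = −(29/75)·(-1) = 29/75
totals (row 1 + row 2): sun 1 + (-1) = 0, ring 1 + 29/75 = 104/75, arm 1 + 0 = 1
asked cell (total, ring) = 104/75

row1: w_G1=1 w_G3=1 w_R=1
row2: w_G1=-1 w_G3=29/75 w_R=0
total: w_G1=0 w_G3=104/75 w_R=1
asked value: 104/75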